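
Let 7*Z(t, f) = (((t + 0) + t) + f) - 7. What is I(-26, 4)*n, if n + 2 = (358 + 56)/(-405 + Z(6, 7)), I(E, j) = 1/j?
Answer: -712/941 ≈ -0.75664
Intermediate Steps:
Z(t, f) = -1 + f/7 + 2*t/7 (Z(t, f) = ((((t + 0) + t) + f) - 7)/7 = (((t + t) + f) - 7)/7 = ((2*t + f) - 7)/7 = ((f + 2*t) - 7)/7 = (-7 + f + 2*t)/7 = -1 + f/7 + 2*t/7)
n = -2848/941 (n = -2 + (358 + 56)/(-405 + (-1 + (1/7)*7 + (2/7)*6)) = -2 + 414/(-405 + (-1 + 1 + 12/7)) = -2 + 414/(-405 + 12/7) = -2 + 414/(-2823/7) = -2 + 414*(-7/2823) = -2 - 966/941 = -2848/941 ≈ -3.0266)
I(-26, 4)*n = -2848/941/4 = (1/4)*(-2848/941) = -712/941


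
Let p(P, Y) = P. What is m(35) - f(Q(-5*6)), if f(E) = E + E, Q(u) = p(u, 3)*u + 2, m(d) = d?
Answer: -1769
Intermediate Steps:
Q(u) = 2 + u**2 (Q(u) = u*u + 2 = u**2 + 2 = 2 + u**2)
f(E) = 2*E
m(35) - f(Q(-5*6)) = 35 - 2*(2 + (-5*6)**2) = 35 - 2*(2 + (-30)**2) = 35 - 2*(2 + 900) = 35 - 2*902 = 35 - 1*1804 = 35 - 1804 = -1769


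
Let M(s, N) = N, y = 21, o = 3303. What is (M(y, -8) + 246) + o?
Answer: 3541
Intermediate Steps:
(M(y, -8) + 246) + o = (-8 + 246) + 3303 = 238 + 3303 = 3541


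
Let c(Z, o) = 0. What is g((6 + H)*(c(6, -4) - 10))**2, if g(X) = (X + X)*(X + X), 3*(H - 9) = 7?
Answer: 1169858560000/81 ≈ 1.4443e+10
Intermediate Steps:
H = 34/3 (H = 9 + (1/3)*7 = 9 + 7/3 = 34/3 ≈ 11.333)
g(X) = 4*X**2 (g(X) = (2*X)*(2*X) = 4*X**2)
g((6 + H)*(c(6, -4) - 10))**2 = (4*((6 + 34/3)*(0 - 10))**2)**2 = (4*((52/3)*(-10))**2)**2 = (4*(-520/3)**2)**2 = (4*(270400/9))**2 = (1081600/9)**2 = 1169858560000/81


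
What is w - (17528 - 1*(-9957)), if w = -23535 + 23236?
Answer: -27784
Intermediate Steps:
w = -299
w - (17528 - 1*(-9957)) = -299 - (17528 - 1*(-9957)) = -299 - (17528 + 9957) = -299 - 1*27485 = -299 - 27485 = -27784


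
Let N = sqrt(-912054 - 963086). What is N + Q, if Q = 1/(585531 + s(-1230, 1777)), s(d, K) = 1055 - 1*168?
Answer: 1/586418 + 2*I*sqrt(468785) ≈ 1.7053e-6 + 1369.4*I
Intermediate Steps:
s(d, K) = 887 (s(d, K) = 1055 - 168 = 887)
N = 2*I*sqrt(468785) (N = sqrt(-1875140) = 2*I*sqrt(468785) ≈ 1369.4*I)
Q = 1/586418 (Q = 1/(585531 + 887) = 1/586418 ≈ 1.7053e-6)
N + Q = 2*I*sqrt(468785) + 1/586418 = 1/586418 + 2*I*sqrt(468785)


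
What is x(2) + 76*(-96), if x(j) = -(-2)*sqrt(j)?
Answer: -7296 + 2*sqrt(2) ≈ -7293.2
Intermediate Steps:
x(j) = 2*sqrt(j)
x(2) + 76*(-96) = 2*sqrt(2) + 76*(-96) = 2*sqrt(2) - 7296 = -7296 + 2*sqrt(2)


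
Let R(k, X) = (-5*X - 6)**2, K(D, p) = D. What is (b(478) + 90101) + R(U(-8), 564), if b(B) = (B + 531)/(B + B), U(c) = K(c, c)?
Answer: 7721017421/956 ≈ 8.0764e+6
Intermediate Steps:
U(c) = c
R(k, X) = (-6 - 5*X)**2
b(B) = (531 + B)/(2*B) (b(B) = (531 + B)/((2*B)) = (531 + B)*(1/(2*B)) = (531 + B)/(2*B))
(b(478) + 90101) + R(U(-8), 564) = ((1/2)*(531 + 478)/478 + 90101) + (6 + 5*564)**2 = ((1/2)*(1/478)*1009 + 90101) + (6 + 2820)**2 = (1009/956 + 90101) + 2826**2 = 86137565/956 + 7986276 = 7721017421/956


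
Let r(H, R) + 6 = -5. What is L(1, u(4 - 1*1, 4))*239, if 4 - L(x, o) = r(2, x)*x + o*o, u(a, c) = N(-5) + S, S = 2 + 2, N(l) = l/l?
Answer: -2390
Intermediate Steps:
N(l) = 1
r(H, R) = -11 (r(H, R) = -6 - 5 = -11)
S = 4
u(a, c) = 5 (u(a, c) = 1 + 4 = 5)
L(x, o) = 4 - o² + 11*x (L(x, o) = 4 - (-11*x + o*o) = 4 - (-11*x + o²) = 4 - (o² - 11*x) = 4 + (-o² + 11*x) = 4 - o² + 11*x)
L(1, u(4 - 1*1, 4))*239 = (4 - 1*5² + 11*1)*239 = (4 - 1*25 + 11)*239 = (4 - 25 + 11)*239 = -10*239 = -2390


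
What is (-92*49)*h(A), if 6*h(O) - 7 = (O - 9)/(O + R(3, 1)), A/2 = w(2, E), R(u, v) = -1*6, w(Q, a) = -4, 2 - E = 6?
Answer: -18515/3 ≈ -6171.7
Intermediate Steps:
E = -4 (E = 2 - 1*6 = 2 - 6 = -4)
R(u, v) = -6
A = -8 (A = 2*(-4) = -8)
h(O) = 7/6 + (-9 + O)/(6*(-6 + O)) (h(O) = 7/6 + ((O - 9)/(O - 6))/6 = 7/6 + ((-9 + O)/(-6 + O))/6 = 7/6 + (-9 + O)/(6*(-6 + O)))
(-92*49)*h(A) = (-92*49)*((-51 + 8*(-8))/(6*(-6 - 8))) = -2254*(-51 - 64)/(3*(-14)) = -2254*(-1)*(-115)/(3*14) = -4508*115/84 = -18515/3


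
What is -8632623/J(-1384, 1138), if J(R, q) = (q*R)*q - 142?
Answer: 8632623/1792341038 ≈ 0.0048164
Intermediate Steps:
J(R, q) = -142 + R*q**2 (J(R, q) = (R*q)*q - 142 = R*q**2 - 142 = -142 + R*q**2)
-8632623/J(-1384, 1138) = -8632623/(-142 - 1384*1138**2) = -8632623/(-142 - 1384*1295044) = -8632623/(-142 - 1792340896) = -8632623/(-1792341038) = -8632623*(-1/1792341038) = 8632623/1792341038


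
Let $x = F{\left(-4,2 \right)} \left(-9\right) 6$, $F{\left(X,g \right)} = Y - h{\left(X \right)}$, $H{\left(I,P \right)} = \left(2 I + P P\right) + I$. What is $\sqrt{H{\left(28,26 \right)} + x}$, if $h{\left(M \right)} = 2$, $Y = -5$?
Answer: $\sqrt{1138} \approx 33.734$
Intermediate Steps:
$H{\left(I,P \right)} = P^{2} + 3 I$ ($H{\left(I,P \right)} = \left(2 I + P^{2}\right) + I = \left(P^{2} + 2 I\right) + I = P^{2} + 3 I$)
$F{\left(X,g \right)} = -7$ ($F{\left(X,g \right)} = -5 - 2 = -7$)
$x = 378$ ($x = \left(-7\right) \left(-9\right) 6 = 63 \cdot 6 = 378$)
$\sqrt{H{\left(28,26 \right)} + x} = \sqrt{\left(26^{2} + 3 \cdot 28\right) + 378} = \sqrt{\left(676 + 84\right) + 378} = \sqrt{760 + 378} = \sqrt{1138}$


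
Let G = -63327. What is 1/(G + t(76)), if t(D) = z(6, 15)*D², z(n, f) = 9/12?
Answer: -1/58995 ≈ -1.6951e-5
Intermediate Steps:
z(n, f) = ¾ (z(n, f) = 9*(1/12) = ¾)
t(D) = 3*D²/4
1/(G + t(76)) = 1/(-63327 + (¾)*76²) = 1/(-63327 + (¾)*5776) = 1/(-63327 + 4332) = 1/(-58995) = -1/58995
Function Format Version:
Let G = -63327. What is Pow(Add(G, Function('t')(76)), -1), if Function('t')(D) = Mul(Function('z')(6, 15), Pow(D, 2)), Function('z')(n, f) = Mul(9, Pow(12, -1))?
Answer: Rational(-1, 58995) ≈ -1.6951e-5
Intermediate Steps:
Function('z')(n, f) = Rational(3, 4) (Function('z')(n, f) = Mul(9, Rational(1, 12)) = Rational(3, 4))
Function('t')(D) = Mul(Rational(3, 4), Pow(D, 2))
Pow(Add(G, Function('t')(76)), -1) = Pow(Add(-63327, Mul(Rational(3, 4), Pow(76, 2))), -1) = Pow(Add(-63327, Mul(Rational(3, 4), 5776)), -1) = Pow(Add(-63327, 4332), -1) = Pow(-58995, -1) = Rational(-1, 58995)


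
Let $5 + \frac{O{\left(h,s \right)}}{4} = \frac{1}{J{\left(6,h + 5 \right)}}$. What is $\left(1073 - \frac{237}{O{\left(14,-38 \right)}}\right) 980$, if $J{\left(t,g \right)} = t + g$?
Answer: $\frac{131842585}{124} \approx 1.0632 \cdot 10^{6}$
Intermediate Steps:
$J{\left(t,g \right)} = g + t$
$O{\left(h,s \right)} = -20 + \frac{4}{11 + h}$ ($O{\left(h,s \right)} = -20 + \frac{4}{\left(h + 5\right) + 6} = -20 + \frac{4}{\left(5 + h\right) + 6} = -20 + \frac{4}{11 + h}$)
$\left(1073 - \frac{237}{O{\left(14,-38 \right)}}\right) 980 = \left(1073 - \frac{237}{4 \frac{1}{11 + 14} \left(-54 - 70\right)}\right) 980 = \left(1073 - \frac{237}{4 \cdot \frac{1}{25} \left(-54 - 70\right)}\right) 980 = \left(1073 - \frac{237}{4 \cdot \frac{1}{25} \left(-124\right)}\right) 980 = \left(1073 - \frac{237}{- \frac{496}{25}}\right) 980 = \left(1073 - - \frac{5925}{496}\right) 980 = \left(1073 + \frac{5925}{496}\right) 980 = \frac{538133}{496} \cdot 980 = \frac{131842585}{124}$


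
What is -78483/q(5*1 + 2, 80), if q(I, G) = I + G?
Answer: -26161/29 ≈ -902.10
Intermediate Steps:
q(I, G) = G + I
-78483/q(5*1 + 2, 80) = -78483/(80 + (5*1 + 2)) = -78483/(80 + (5 + 2)) = -78483/(80 + 7) = -78483/87 = -78483*1/87 = -26161/29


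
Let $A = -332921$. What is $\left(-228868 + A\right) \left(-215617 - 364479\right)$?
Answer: $325891551744$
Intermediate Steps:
$\left(-228868 + A\right) \left(-215617 - 364479\right) = \left(-228868 - 332921\right) \left(-215617 - 364479\right) = \left(-561789\right) \left(-580096\right) = 325891551744$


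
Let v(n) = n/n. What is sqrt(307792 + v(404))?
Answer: sqrt(307793) ≈ 554.79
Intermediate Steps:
v(n) = 1
sqrt(307792 + v(404)) = sqrt(307792 + 1) = sqrt(307793)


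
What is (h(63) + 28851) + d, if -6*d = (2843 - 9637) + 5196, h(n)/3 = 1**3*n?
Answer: 87919/3 ≈ 29306.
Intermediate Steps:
h(n) = 3*n (h(n) = 3*(1**3*n) = 3*(1*n) = 3*n)
d = 799/3 (d = -((2843 - 9637) + 5196)/6 = -(-6794 + 5196)/6 = -1/6*(-1598) = 799/3 ≈ 266.33)
(h(63) + 28851) + d = (3*63 + 28851) + 799/3 = (189 + 28851) + 799/3 = 29040 + 799/3 = 87919/3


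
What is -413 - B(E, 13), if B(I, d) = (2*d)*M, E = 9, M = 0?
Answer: -413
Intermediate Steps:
B(I, d) = 0 (B(I, d) = (2*d)*0 = 0)
-413 - B(E, 13) = -413 - 1*0 = -413 + 0 = -413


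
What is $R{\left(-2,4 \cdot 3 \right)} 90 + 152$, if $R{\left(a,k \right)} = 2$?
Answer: $332$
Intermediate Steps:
$R{\left(-2,4 \cdot 3 \right)} 90 + 152 = 2 \cdot 90 + 152 = 180 + 152 = 332$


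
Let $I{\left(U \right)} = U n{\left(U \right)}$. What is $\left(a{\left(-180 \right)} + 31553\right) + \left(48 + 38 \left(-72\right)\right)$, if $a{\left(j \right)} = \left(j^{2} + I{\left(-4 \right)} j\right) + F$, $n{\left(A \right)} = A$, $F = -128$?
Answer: $58257$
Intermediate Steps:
$I{\left(U \right)} = U^{2}$ ($I{\left(U \right)} = U U = U^{2}$)
$a{\left(j \right)} = -128 + j^{2} + 16 j$ ($a{\left(j \right)} = \left(j^{2} + \left(-4\right)^{2} j\right) - 128 = \left(j^{2} + 16 j\right) - 128 = -128 + j^{2} + 16 j$)
$\left(a{\left(-180 \right)} + 31553\right) + \left(48 + 38 \left(-72\right)\right) = \left(\left(-128 + \left(-180\right)^{2} + 16 \left(-180\right)\right) + 31553\right) + \left(48 + 38 \left(-72\right)\right) = \left(\left(-128 + 32400 - 2880\right) + 31553\right) + \left(48 - 2736\right) = \left(29392 + 31553\right) - 2688 = 60945 - 2688 = 58257$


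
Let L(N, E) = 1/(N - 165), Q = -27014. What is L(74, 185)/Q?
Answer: 1/2458274 ≈ 4.0679e-7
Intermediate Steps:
L(N, E) = 1/(-165 + N)
L(74, 185)/Q = 1/((-165 + 74)*(-27014)) = -1/27014/(-91) = -1/91*(-1/27014) = 1/2458274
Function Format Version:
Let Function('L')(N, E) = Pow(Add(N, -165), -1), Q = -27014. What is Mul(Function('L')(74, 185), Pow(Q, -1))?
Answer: Rational(1, 2458274) ≈ 4.0679e-7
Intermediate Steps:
Function('L')(N, E) = Pow(Add(-165, N), -1)
Mul(Function('L')(74, 185), Pow(Q, -1)) = Mul(Pow(Add(-165, 74), -1), Pow(-27014, -1)) = Mul(Pow(-91, -1), Rational(-1, 27014)) = Mul(Rational(-1, 91), Rational(-1, 27014)) = Rational(1, 2458274)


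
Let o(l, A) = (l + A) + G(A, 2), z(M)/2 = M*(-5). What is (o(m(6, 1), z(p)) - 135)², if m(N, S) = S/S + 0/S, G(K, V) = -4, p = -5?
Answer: 7744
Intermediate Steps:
m(N, S) = 1 (m(N, S) = 1 + 0 = 1)
z(M) = -10*M (z(M) = 2*(M*(-5)) = 2*(-5*M) = -10*M)
o(l, A) = -4 + A + l (o(l, A) = (l + A) - 4 = (A + l) - 4 = -4 + A + l)
(o(m(6, 1), z(p)) - 135)² = ((-4 - 10*(-5) + 1) - 135)² = ((-4 + 50 + 1) - 135)² = (47 - 135)² = (-88)² = 7744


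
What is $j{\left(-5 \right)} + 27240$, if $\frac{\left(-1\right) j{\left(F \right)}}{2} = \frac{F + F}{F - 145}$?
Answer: $\frac{408598}{15} \approx 27240.0$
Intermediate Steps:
$j{\left(F \right)} = - \frac{4 F}{-145 + F}$ ($j{\left(F \right)} = - 2 \frac{F + F}{F - 145} = - 2 \frac{2 F}{-145 + F} = - \frac{4 F}{-145 + F}$)
$j{\left(-5 \right)} + 27240 = \left(-4\right) \left(-5\right) \frac{1}{-145 - 5} + 27240 = \left(-4\right) \left(-5\right) \frac{1}{-150} + 27240 = \left(-4\right) \left(-5\right) \left(- \frac{1}{150}\right) + 27240 = - \frac{2}{15} + 27240 = \frac{408598}{15}$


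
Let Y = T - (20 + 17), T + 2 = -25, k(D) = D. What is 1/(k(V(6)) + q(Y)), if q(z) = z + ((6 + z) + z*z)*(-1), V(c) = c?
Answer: -1/4096 ≈ -0.00024414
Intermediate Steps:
T = -27 (T = -2 - 25 = -27)
Y = -64 (Y = -27 - (20 + 17) = -27 - 1*37 = -27 - 37 = -64)
q(z) = -6 - z² (q(z) = z + ((6 + z) + z²)*(-1) = z + (6 + z + z²)*(-1) = z + (-6 - z - z²) = -6 - z²)
1/(k(V(6)) + q(Y)) = 1/(6 + (-6 - 1*(-64)²)) = 1/(6 + (-6 - 1*4096)) = 1/(6 + (-6 - 4096)) = 1/(6 - 4102) = 1/(-4096) = -1/4096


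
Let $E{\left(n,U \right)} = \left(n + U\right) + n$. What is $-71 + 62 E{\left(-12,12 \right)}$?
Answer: $-815$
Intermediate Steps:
$E{\left(n,U \right)} = U + 2 n$ ($E{\left(n,U \right)} = \left(U + n\right) + n = U + 2 n$)
$-71 + 62 E{\left(-12,12 \right)} = -71 + 62 \left(12 + 2 \left(-12\right)\right) = -71 + 62 \left(12 - 24\right) = -71 + 62 \left(-12\right) = -71 - 744 = -815$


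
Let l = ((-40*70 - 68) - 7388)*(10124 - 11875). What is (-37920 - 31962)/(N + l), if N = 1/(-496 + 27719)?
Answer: -1902397686/488877603089 ≈ -0.0038914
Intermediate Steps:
N = 1/27223 ≈ 3.6734e-5
l = 17958256 (l = ((-2800 - 68) - 7388)*(-1751) = (-2868 - 7388)*(-1751) = -10256*(-1751) = 17958256)
(-37920 - 31962)/(N + l) = (-37920 - 31962)/(1/27223 + 17958256) = -69882/488877603089/27223 = -69882*27223/488877603089 = -1902397686/488877603089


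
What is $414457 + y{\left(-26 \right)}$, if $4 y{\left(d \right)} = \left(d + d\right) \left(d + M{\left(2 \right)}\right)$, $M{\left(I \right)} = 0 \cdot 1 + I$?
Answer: $414769$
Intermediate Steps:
$M{\left(I \right)} = I$ ($M{\left(I \right)} = 0 + I = I$)
$y{\left(d \right)} = \frac{d \left(2 + d\right)}{2}$ ($y{\left(d \right)} = \frac{\left(d + d\right) \left(d + 2\right)}{4} = \frac{2 d \left(2 + d\right)}{4} = \frac{d \left(2 + d\right)}{2}$)
$414457 + y{\left(-26 \right)} = 414457 + \frac{1}{2} \left(-26\right) \left(2 - 26\right) = 414457 + \frac{1}{2} \left(-26\right) \left(-24\right) = 414457 + 312 = 414769$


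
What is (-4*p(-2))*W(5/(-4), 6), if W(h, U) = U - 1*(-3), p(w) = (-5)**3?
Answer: 4500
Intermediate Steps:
p(w) = -125
W(h, U) = 3 + U (W(h, U) = U + 3 = 3 + U)
(-4*p(-2))*W(5/(-4), 6) = (-4*(-125))*(3 + 6) = 500*9 = 4500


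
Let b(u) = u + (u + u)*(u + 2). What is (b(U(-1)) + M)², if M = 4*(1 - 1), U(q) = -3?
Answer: 9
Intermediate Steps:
M = 0 (M = 4*0 = 0)
b(u) = u + 2*u*(2 + u) (b(u) = u + (2*u)*(2 + u) = u + 2*u*(2 + u))
(b(U(-1)) + M)² = (-3*(5 + 2*(-3)) + 0)² = (-3*(5 - 6) + 0)² = (-3*(-1) + 0)² = (3 + 0)² = 3² = 9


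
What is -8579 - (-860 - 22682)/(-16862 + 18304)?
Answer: -6173688/721 ≈ -8562.7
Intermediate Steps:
-8579 - (-860 - 22682)/(-16862 + 18304) = -8579 - (-23542)/1442 = -8579 - 1*(-11771/721) = -8579 + 11771/721 = -6173688/721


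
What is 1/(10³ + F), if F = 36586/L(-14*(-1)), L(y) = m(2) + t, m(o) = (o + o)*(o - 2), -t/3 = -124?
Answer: 186/204293 ≈ 0.00091046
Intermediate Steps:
t = 372 (t = -3*(-124) = 372)
m(o) = 2*o*(-2 + o) (m(o) = (2*o)*(-2 + o) = 2*o*(-2 + o))
L(y) = 372 (L(y) = 2*2*(-2 + 2) + 372 = 2*2*0 + 372 = 0 + 372 = 372)
F = 18293/186 (F = 36586/372 = 36586*(1/372) = 18293/186 ≈ 98.349)
1/(10³ + F) = 1/(10³ + 18293/186) = 1/(1000 + 18293/186) = 1/(204293/186) = 186/204293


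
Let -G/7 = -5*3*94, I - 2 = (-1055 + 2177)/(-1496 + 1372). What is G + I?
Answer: 611503/62 ≈ 9863.0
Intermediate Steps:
I = -437/62 (I = 2 + (-1055 + 2177)/(-1496 + 1372) = 2 + 1122/(-124) = 2 + 1122*(-1/124) = 2 - 561/62 = -437/62 ≈ -7.0484)
G = 9870 (G = -7*(-5*3)*94 = -(-105)*94 = -7*(-1410) = 9870)
G + I = 9870 - 437/62 = 611503/62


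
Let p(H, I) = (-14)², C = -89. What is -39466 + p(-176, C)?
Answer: -39270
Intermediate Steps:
p(H, I) = 196
-39466 + p(-176, C) = -39466 + 196 = -39270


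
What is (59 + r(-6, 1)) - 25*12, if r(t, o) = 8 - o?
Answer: -234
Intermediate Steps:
(59 + r(-6, 1)) - 25*12 = (59 + (8 - 1*1)) - 25*12 = (59 + (8 - 1)) - 300 = (59 + 7) - 300 = 66 - 300 = -234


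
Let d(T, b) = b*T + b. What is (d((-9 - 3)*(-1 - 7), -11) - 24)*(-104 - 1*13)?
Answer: 127647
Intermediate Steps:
d(T, b) = b + T*b (d(T, b) = T*b + b = b + T*b)
(d((-9 - 3)*(-1 - 7), -11) - 24)*(-104 - 1*13) = (-11*(1 + (-9 - 3)*(-1 - 7)) - 24)*(-104 - 1*13) = (-11*(1 - 12*(-8)) - 24)*(-104 - 13) = (-11*(1 + 96) - 24)*(-117) = (-11*97 - 24)*(-117) = (-1067 - 24)*(-117) = -1091*(-117) = 127647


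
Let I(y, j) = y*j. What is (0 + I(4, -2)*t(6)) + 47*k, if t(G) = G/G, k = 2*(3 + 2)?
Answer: 462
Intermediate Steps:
k = 10 (k = 2*5 = 10)
I(y, j) = j*y
t(G) = 1
(0 + I(4, -2)*t(6)) + 47*k = (0 - 2*4*1) + 47*10 = (0 - 8*1) + 470 = (0 - 8) + 470 = -8 + 470 = 462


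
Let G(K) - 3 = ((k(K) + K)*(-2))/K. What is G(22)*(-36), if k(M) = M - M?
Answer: -36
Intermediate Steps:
k(M) = 0
G(K) = 1 (G(K) = 3 + ((0 + K)*(-2))/K = 3 + (K*(-2))/K = 3 + (-2*K)/K = 3 - 2 = 1)
G(22)*(-36) = 1*(-36) = -36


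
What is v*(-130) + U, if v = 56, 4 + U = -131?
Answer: -7415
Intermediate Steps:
U = -135 (U = -4 - 131 = -135)
v*(-130) + U = 56*(-130) - 135 = -7280 - 135 = -7415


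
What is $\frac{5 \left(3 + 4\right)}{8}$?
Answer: $\frac{35}{8} \approx 4.375$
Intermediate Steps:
$\frac{5 \left(3 + 4\right)}{8} = 5 \cdot 7 \cdot \frac{1}{8} = 35 \cdot \frac{1}{8} = \frac{35}{8}$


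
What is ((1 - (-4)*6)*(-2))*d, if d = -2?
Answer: 100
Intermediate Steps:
((1 - (-4)*6)*(-2))*d = ((1 - (-4)*6)*(-2))*(-2) = ((1 - 1*(-24))*(-2))*(-2) = ((1 + 24)*(-2))*(-2) = (25*(-2))*(-2) = -50*(-2) = 100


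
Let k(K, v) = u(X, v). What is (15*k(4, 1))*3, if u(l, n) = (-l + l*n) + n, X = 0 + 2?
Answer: 45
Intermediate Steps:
X = 2
u(l, n) = n - l + l*n
k(K, v) = -2 + 3*v (k(K, v) = v - 1*2 + 2*v = v - 2 + 2*v = -2 + 3*v)
(15*k(4, 1))*3 = (15*(-2 + 3*1))*3 = (15*(-2 + 3))*3 = (15*1)*3 = 15*3 = 45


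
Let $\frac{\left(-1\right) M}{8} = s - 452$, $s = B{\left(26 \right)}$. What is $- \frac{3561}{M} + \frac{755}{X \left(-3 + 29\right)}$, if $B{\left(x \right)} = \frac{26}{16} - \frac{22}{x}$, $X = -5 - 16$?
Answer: $- \frac{60705863}{25622142} \approx -2.3693$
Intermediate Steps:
$X = -21$ ($X = -5 - 16 = -21$)
$B{\left(x \right)} = \frac{13}{8} - \frac{22}{x}$ ($B{\left(x \right)} = 26 \cdot \frac{1}{16} - \frac{22}{x} = \frac{13}{8} - \frac{22}{x}$)
$s = \frac{81}{104}$ ($s = \frac{13}{8} - \frac{22}{26} = \frac{13}{8} - \frac{11}{13} = \frac{81}{104} \approx 0.77885$)
$M = \frac{46927}{13}$ ($M = - 8 \left(\frac{81}{104} - 452\right) = \left(-8\right) \left(- \frac{46927}{104}\right) = \frac{46927}{13} \approx 3609.8$)
$- \frac{3561}{M} + \frac{755}{X \left(-3 + 29\right)} = - \frac{3561}{\frac{46927}{13}} + \frac{755}{\left(-21\right) \left(-3 + 29\right)} = \left(-3561\right) \frac{13}{46927} + \frac{755}{\left(-21\right) 26} = - \frac{46293}{46927} + \frac{755}{-546} = - \frac{46293}{46927} + 755 \left(- \frac{1}{546}\right) = - \frac{46293}{46927} - \frac{755}{546} = - \frac{60705863}{25622142}$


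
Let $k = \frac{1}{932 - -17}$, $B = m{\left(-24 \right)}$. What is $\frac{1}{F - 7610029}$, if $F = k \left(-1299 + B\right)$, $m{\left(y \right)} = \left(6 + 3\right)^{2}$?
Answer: $- \frac{949}{7221918739} \approx -1.3141 \cdot 10^{-7}$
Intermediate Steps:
$m{\left(y \right)} = 81$ ($m{\left(y \right)} = 9^{2} = 81$)
$B = 81$
$k = \frac{1}{949}$ ($k = \frac{1}{932 + 17} = \frac{1}{949} \approx 0.0010537$)
$F = - \frac{1218}{949}$ ($F = \frac{-1299 + 81}{949} = \frac{1}{949} \left(-1218\right) = - \frac{1218}{949} \approx -1.2835$)
$\frac{1}{F - 7610029} = \frac{1}{- \frac{1218}{949} - 7610029} = \frac{1}{- \frac{7221918739}{949}} = - \frac{949}{7221918739}$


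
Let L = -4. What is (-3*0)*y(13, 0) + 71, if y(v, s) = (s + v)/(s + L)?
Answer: 71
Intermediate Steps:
y(v, s) = (s + v)/(-4 + s) (y(v, s) = (s + v)/(s - 4) = (s + v)/(-4 + s))
(-3*0)*y(13, 0) + 71 = (-3*0)*((0 + 13)/(-4 + 0)) + 71 = 0*(13/(-4)) + 71 = 0*(-¼*13) + 71 = 0*(-13/4) + 71 = 0 + 71 = 71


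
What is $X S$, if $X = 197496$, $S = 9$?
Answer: $1777464$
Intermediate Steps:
$X S = 197496 \cdot 9 = 1777464$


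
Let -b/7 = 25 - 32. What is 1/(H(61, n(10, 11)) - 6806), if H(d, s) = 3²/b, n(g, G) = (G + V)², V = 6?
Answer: -49/333485 ≈ -0.00014693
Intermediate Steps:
b = 49 (b = -7*(25 - 32) = -7*(-7) = 49)
n(g, G) = (6 + G)² (n(g, G) = (G + 6)² = (6 + G)²)
H(d, s) = 9/49 (H(d, s) = 3²/49 = 9*(1/49) = 9/49)
1/(H(61, n(10, 11)) - 6806) = 1/(9/49 - 6806) = 1/(-333485/49) = -49/333485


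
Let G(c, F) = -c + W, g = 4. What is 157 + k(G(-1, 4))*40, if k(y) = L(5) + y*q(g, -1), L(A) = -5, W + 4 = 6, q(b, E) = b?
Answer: 437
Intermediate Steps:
W = 2 (W = -4 + 6 = 2)
G(c, F) = 2 - c (G(c, F) = -c + 2 = 2 - c)
k(y) = -5 + 4*y (k(y) = -5 + y*4 = -5 + 4*y)
157 + k(G(-1, 4))*40 = 157 + (-5 + 4*(2 - 1*(-1)))*40 = 157 + (-5 + 4*(2 + 1))*40 = 157 + (-5 + 4*3)*40 = 157 + (-5 + 12)*40 = 157 + 7*40 = 157 + 280 = 437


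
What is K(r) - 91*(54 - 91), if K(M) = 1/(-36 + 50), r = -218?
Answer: 47139/14 ≈ 3367.1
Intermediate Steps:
K(M) = 1/14
K(r) - 91*(54 - 91) = 1/14 - 91*(54 - 91) = 1/14 - 91*(-37) = 1/14 + 3367 = 47139/14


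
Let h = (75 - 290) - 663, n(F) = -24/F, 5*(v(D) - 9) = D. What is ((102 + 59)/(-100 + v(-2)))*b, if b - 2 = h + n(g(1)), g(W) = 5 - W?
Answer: 710010/457 ≈ 1553.6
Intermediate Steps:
v(D) = 9 + D/5
h = -878 (h = -215 - 663 = -878)
b = -882 (b = 2 + (-878 - 24/(5 - 1*1)) = 2 + (-878 - 24/(5 - 1)) = 2 + (-878 - 24/4) = 2 + (-878 - 24*¼) = 2 + (-878 - 6) = 2 - 884 = -882)
((102 + 59)/(-100 + v(-2)))*b = ((102 + 59)/(-100 + (9 + (⅕)*(-2))))*(-882) = (161/(-100 + (9 - ⅖)))*(-882) = (161/(-100 + 43/5))*(-882) = (161/(-457/5))*(-882) = (161*(-5/457))*(-882) = -805/457*(-882) = 710010/457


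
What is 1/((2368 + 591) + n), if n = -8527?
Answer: -1/5568 ≈ -0.00017960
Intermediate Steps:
1/((2368 + 591) + n) = 1/((2368 + 591) - 8527) = 1/(2959 - 8527) = 1/(-5568) = -1/5568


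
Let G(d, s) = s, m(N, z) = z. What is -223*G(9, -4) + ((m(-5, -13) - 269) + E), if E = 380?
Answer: 990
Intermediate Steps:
-223*G(9, -4) + ((m(-5, -13) - 269) + E) = -223*(-4) + ((-13 - 269) + 380) = 892 + (-282 + 380) = 892 + 98 = 990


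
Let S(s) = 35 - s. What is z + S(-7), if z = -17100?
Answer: -17058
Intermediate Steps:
z + S(-7) = -17100 + (35 - 1*(-7)) = -17100 + (35 + 7) = -17100 + 42 = -17058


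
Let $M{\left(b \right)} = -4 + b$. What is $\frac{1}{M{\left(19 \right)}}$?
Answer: $\frac{1}{15} \approx 0.066667$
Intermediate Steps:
$\frac{1}{M{\left(19 \right)}} = \frac{1}{-4 + 19} = \frac{1}{15}$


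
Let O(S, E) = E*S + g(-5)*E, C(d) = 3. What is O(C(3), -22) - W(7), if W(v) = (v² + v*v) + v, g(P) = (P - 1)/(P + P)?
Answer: -921/5 ≈ -184.20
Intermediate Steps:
g(P) = (-1 + P)/(2*P) (g(P) = (-1 + P)/((2*P)) = (-1 + P)*(1/(2*P)) = (-1 + P)/(2*P))
W(v) = v + 2*v² (W(v) = (v² + v²) + v = 2*v² + v = v + 2*v²)
O(S, E) = 3*E/5 + E*S (O(S, E) = E*S + ((½)*(-1 - 5)/(-5))*E = E*S + ((½)*(-⅕)*(-6))*E = E*S + 3*E/5 = 3*E/5 + E*S)
O(C(3), -22) - W(7) = (⅕)*(-22)*(3 + 5*3) - 7*(1 + 2*7) = (⅕)*(-22)*(3 + 15) - 7*(1 + 14) = (⅕)*(-22)*18 - 7*15 = -396/5 - 1*105 = -396/5 - 105 = -921/5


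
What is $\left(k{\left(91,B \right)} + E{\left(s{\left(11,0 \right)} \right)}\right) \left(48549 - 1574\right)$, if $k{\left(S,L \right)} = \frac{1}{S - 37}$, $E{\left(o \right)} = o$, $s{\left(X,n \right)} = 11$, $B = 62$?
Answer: $\frac{27950125}{54} \approx 5.176 \cdot 10^{5}$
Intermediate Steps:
$k{\left(S,L \right)} = \frac{1}{-37 + S}$
$\left(k{\left(91,B \right)} + E{\left(s{\left(11,0 \right)} \right)}\right) \left(48549 - 1574\right) = \left(\frac{1}{-37 + 91} + 11\right) \left(48549 - 1574\right) = \left(\frac{1}{54} + 11\right) \left(48549 - 1574\right) = \frac{595}{54} \cdot 46975 = \frac{27950125}{54}$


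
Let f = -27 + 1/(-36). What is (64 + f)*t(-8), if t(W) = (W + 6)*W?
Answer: 5324/9 ≈ 591.56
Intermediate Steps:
f = -973/36 (f = -27 - 1/36 = -973/36 ≈ -27.028)
t(W) = W*(6 + W) (t(W) = (6 + W)*W = W*(6 + W))
(64 + f)*t(-8) = (64 - 973/36)*(-8*(6 - 8)) = 1331*(-8*(-2))/36 = (1331/36)*16 = 5324/9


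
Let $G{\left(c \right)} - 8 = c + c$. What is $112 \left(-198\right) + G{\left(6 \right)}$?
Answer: $-22156$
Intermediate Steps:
$G{\left(c \right)} = 8 + 2 c$ ($G{\left(c \right)} = 8 + \left(c + c\right) = 8 + 2 c$)
$112 \left(-198\right) + G{\left(6 \right)} = 112 \left(-198\right) + \left(8 + 2 \cdot 6\right) = -22176 + \left(8 + 12\right) = -22176 + 20 = -22156$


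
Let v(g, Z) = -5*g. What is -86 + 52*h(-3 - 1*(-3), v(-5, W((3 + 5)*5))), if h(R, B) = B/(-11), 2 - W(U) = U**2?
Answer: -2246/11 ≈ -204.18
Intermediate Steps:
W(U) = 2 - U**2
h(R, B) = -B/11 (h(R, B) = B*(-1/11) = -B/11)
-86 + 52*h(-3 - 1*(-3), v(-5, W((3 + 5)*5))) = -86 + 52*(-(-5)*(-5)/11) = -86 + 52*(-1/11*25) = -86 + 52*(-25/11) = -86 - 1300/11 = -2246/11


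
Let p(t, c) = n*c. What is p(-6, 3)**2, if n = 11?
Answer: 1089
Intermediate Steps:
p(t, c) = 11*c
p(-6, 3)**2 = (11*3)**2 = 33**2 = 1089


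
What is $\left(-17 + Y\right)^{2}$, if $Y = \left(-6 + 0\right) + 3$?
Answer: $400$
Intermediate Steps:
$Y = -3$ ($Y = -6 + 3 = -3$)
$\left(-17 + Y\right)^{2} = \left(-17 - 3\right)^{2} = \left(-20\right)^{2} = 400$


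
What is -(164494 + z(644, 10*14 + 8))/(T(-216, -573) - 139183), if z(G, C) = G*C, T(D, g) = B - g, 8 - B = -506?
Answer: 43301/23016 ≈ 1.8813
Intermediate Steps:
B = 514 (B = 8 - 1*(-506) = 8 + 506 = 514)
T(D, g) = 514 - g
z(G, C) = C*G
-(164494 + z(644, 10*14 + 8))/(T(-216, -573) - 139183) = -(164494 + (10*14 + 8)*644)/((514 - 1*(-573)) - 139183) = -(164494 + (140 + 8)*644)/((514 + 573) - 139183) = -(164494 + 148*644)/(1087 - 139183) = -(164494 + 95312)/(-138096) = -259806*(-1)/138096 = -1*(-43301/23016) = 43301/23016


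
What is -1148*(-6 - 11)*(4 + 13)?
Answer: 331772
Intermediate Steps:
-1148*(-6 - 11)*(4 + 13) = -(-19516)*17 = -1148*(-289) = 331772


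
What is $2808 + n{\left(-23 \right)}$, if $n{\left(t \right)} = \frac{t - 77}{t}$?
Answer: $\frac{64684}{23} \approx 2812.3$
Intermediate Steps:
$n{\left(t \right)} = \frac{-77 + t}{t}$
$2808 + n{\left(-23 \right)} = 2808 + \frac{-77 - 23}{-23} = 2808 - - \frac{100}{23} = 2808 + \frac{100}{23} = \frac{64684}{23}$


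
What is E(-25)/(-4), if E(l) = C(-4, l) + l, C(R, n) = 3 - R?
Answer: 9/2 ≈ 4.5000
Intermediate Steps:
E(l) = 7 + l (E(l) = (3 - 1*(-4)) + l = (3 + 4) + l = 7 + l)
E(-25)/(-4) = (7 - 25)/(-4) = -¼*(-18) = 9/2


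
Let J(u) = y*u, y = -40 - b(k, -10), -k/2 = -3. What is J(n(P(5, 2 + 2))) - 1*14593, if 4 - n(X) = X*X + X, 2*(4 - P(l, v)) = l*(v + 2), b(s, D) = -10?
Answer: -11413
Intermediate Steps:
k = 6 (k = -2*(-3) = 6)
P(l, v) = 4 - l*(2 + v)/2 (P(l, v) = 4 - l*(v + 2)/2 = 4 - l*(2 + v)/2)
n(X) = 4 - X - X² (n(X) = 4 - (X*X + X) = 4 - (X² + X) = 4 - (X + X²) = 4 + (-X - X²) = 4 - X - X²)
y = -30 (y = -40 - 1*(-10) = -40 + 10 = -30)
J(u) = -30*u
J(n(P(5, 2 + 2))) - 1*14593 = -30*(4 - (4 - 1*5 - ½*5*(2 + 2)) - (4 - 1*5 - ½*5*(2 + 2))²) - 1*14593 = -30*(4 - (4 - 5 - ½*5*4) - (4 - 5 - ½*5*4)²) - 14593 = -30*(4 - (4 - 5 - 10) - (4 - 5 - 10)²) - 14593 = -30*(4 - 1*(-11) - 1*(-11)²) - 14593 = -30*(4 + 11 - 1*121) - 14593 = -30*(4 + 11 - 121) - 14593 = -30*(-106) - 14593 = 3180 - 14593 = -11413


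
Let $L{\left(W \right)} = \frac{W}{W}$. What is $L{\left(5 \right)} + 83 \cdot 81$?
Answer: $6724$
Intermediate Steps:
$L{\left(W \right)} = 1$
$L{\left(5 \right)} + 83 \cdot 81 = 1 + 83 \cdot 81 = 1 + 6723 = 6724$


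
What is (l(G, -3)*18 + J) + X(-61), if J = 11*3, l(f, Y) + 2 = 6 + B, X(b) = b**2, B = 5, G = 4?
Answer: 3916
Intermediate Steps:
l(f, Y) = 9 (l(f, Y) = -2 + (6 + 5) = -2 + 11 = 9)
J = 33
(l(G, -3)*18 + J) + X(-61) = (9*18 + 33) + (-61)**2 = (162 + 33) + 3721 = 195 + 3721 = 3916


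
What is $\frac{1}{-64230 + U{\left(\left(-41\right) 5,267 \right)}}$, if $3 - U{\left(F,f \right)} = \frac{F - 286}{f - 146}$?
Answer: $- \frac{121}{7770976} \approx -1.5571 \cdot 10^{-5}$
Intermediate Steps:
$U{\left(F,f \right)} = 3 - \frac{-286 + F}{-146 + f}$ ($U{\left(F,f \right)} = 3 - \frac{F - 286}{f - 146} = 3 - \frac{-286 + F}{-146 + f}$)
$\frac{1}{-64230 + U{\left(\left(-41\right) 5,267 \right)}} = \frac{1}{-64230 + \frac{-152 - \left(-41\right) 5 + 3 \cdot 267}{-146 + 267}} = \frac{1}{-64230 + \frac{-152 - -205 + 801}{121}} = \frac{1}{-64230 + \frac{-152 + 205 + 801}{121}} = \frac{1}{-64230 + \frac{1}{121} \cdot 854} = \frac{1}{-64230 + \frac{854}{121}} = \frac{1}{- \frac{7770976}{121}} = - \frac{121}{7770976}$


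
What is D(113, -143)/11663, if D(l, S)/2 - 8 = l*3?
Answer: 694/11663 ≈ 0.059504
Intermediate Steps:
D(l, S) = 16 + 6*l (D(l, S) = 16 + 2*(l*3) = 16 + 2*(3*l) = 16 + 6*l)
D(113, -143)/11663 = (16 + 6*113)/11663 = (16 + 678)*(1/11663) = 694*(1/11663) = 694/11663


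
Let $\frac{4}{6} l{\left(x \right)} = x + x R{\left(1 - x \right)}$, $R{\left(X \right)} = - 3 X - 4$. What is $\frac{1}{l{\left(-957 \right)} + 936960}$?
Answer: $\frac{2}{10133787} \approx 1.9736 \cdot 10^{-7}$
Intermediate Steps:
$R{\left(X \right)} = -4 - 3 X$
$l{\left(x \right)} = \frac{3 x}{2} + \frac{3 x \left(-7 + 3 x\right)}{2}$ ($l{\left(x \right)} = \frac{3 \left(x + x \left(-4 - 3 \left(1 - x\right)\right)\right)}{2} = \frac{3 \left(x + x \left(-4 + \left(-3 + 3 x\right)\right)\right)}{2} = \frac{3 \left(x + x \left(-7 + 3 x\right)\right)}{2} = \frac{3 x}{2} + \frac{3 x \left(-7 + 3 x\right)}{2}$)
$\frac{1}{l{\left(-957 \right)} + 936960} = \frac{1}{\frac{9}{2} \left(-957\right) \left(-2 - 957\right) + 936960} = \frac{1}{\frac{9}{2} \left(-957\right) \left(-959\right) + 936960} = \frac{1}{\frac{8259867}{2} + 936960} = \frac{1}{\frac{10133787}{2}} = \frac{2}{10133787}$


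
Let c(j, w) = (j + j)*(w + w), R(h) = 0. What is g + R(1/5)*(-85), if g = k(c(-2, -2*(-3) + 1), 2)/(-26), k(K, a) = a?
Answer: -1/13 ≈ -0.076923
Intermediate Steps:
c(j, w) = 4*j*w (c(j, w) = (2*j)*(2*w) = 4*j*w)
g = -1/13 (g = 2/(-26) = 2*(-1/26) = -1/13 ≈ -0.076923)
g + R(1/5)*(-85) = -1/13 + 0*(-85) = -1/13 + 0 = -1/13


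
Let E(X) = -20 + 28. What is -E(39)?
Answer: -8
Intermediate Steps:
E(X) = 8
-E(39) = -1*8 = -8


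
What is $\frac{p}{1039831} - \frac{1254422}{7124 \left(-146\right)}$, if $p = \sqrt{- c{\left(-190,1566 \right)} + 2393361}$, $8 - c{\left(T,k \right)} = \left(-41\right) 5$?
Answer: $\frac{48247}{40004} + \frac{2 \sqrt{598287}}{1039831} \approx 1.2075$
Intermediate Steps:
$c{\left(T,k \right)} = 213$ ($c{\left(T,k \right)} = 8 - \left(-41\right) 5 = 8 - -205 = 8 + 205 = 213$)
$p = 2 \sqrt{598287}$ ($p = \sqrt{\left(-1\right) 213 + 2393361} = \sqrt{-213 + 2393361} = \sqrt{2393148} = 2 \sqrt{598287} \approx 1547.0$)
$\frac{p}{1039831} - \frac{1254422}{7124 \left(-146\right)} = \frac{2 \sqrt{598287}}{1039831} - \frac{1254422}{7124 \left(-146\right)} = 2 \sqrt{598287} \cdot \frac{1}{1039831} - \frac{1254422}{-1040104} = \frac{2 \sqrt{598287}}{1039831} - - \frac{48247}{40004} = \frac{2 \sqrt{598287}}{1039831} + \frac{48247}{40004} = \frac{48247}{40004} + \frac{2 \sqrt{598287}}{1039831}$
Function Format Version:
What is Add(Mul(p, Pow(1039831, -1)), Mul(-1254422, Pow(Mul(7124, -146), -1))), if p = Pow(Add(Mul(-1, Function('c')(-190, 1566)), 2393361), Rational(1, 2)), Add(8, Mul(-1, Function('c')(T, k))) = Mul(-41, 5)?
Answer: Add(Rational(48247, 40004), Mul(Rational(2, 1039831), Pow(598287, Rational(1, 2)))) ≈ 1.2075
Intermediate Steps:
Function('c')(T, k) = 213 (Function('c')(T, k) = Add(8, Mul(-1, Mul(-41, 5))) = Add(8, Mul(-1, -205)) = Add(8, 205) = 213)
p = Mul(2, Pow(598287, Rational(1, 2))) (p = Pow(Add(Mul(-1, 213), 2393361), Rational(1, 2)) = Pow(Add(-213, 2393361), Rational(1, 2)) = Pow(2393148, Rational(1, 2)) = Mul(2, Pow(598287, Rational(1, 2))) ≈ 1547.0)
Add(Mul(p, Pow(1039831, -1)), Mul(-1254422, Pow(Mul(7124, -146), -1))) = Add(Mul(Mul(2, Pow(598287, Rational(1, 2))), Pow(1039831, -1)), Mul(-1254422, Pow(Mul(7124, -146), -1))) = Add(Mul(Mul(2, Pow(598287, Rational(1, 2))), Rational(1, 1039831)), Mul(-1254422, Pow(-1040104, -1))) = Add(Mul(Rational(2, 1039831), Pow(598287, Rational(1, 2))), Mul(-1254422, Rational(-1, 1040104))) = Add(Mul(Rational(2, 1039831), Pow(598287, Rational(1, 2))), Rational(48247, 40004)) = Add(Rational(48247, 40004), Mul(Rational(2, 1039831), Pow(598287, Rational(1, 2))))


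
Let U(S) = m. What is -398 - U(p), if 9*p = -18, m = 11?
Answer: -409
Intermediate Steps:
p = -2 (p = (⅑)*(-18) = -2)
U(S) = 11
-398 - U(p) = -398 - 1*11 = -398 - 11 = -409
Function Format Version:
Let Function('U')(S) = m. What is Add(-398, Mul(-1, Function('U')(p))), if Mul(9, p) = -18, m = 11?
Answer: -409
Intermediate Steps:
p = -2 (p = Mul(Rational(1, 9), -18) = -2)
Function('U')(S) = 11
Add(-398, Mul(-1, Function('U')(p))) = Add(-398, Mul(-1, 11)) = Add(-398, -11) = -409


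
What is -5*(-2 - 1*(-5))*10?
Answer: -150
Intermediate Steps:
-5*(-2 - 1*(-5))*10 = -5*(-2 + 5)*10 = -5*3*10 = -15*10 = -150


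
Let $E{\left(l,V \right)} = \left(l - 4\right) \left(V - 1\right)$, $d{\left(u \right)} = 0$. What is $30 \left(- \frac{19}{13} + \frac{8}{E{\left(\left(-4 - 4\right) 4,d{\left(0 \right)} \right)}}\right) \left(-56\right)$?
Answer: $\frac{81200}{39} \approx 2082.1$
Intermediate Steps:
$E{\left(l,V \right)} = \left(-1 + V\right) \left(-4 + l\right)$ ($E{\left(l,V \right)} = \left(-4 + l\right) \left(-1 + V\right) = \left(-1 + V\right) \left(-4 + l\right)$)
$30 \left(- \frac{19}{13} + \frac{8}{E{\left(\left(-4 - 4\right) 4,d{\left(0 \right)} \right)}}\right) \left(-56\right) = 30 \left(- \frac{19}{13} + \frac{8}{4 - \left(-4 - 4\right) 4 - 0 + 0 \left(-4 - 4\right) 4}\right) \left(-56\right) = 30 \left(\left(-19\right) \frac{1}{13} + \frac{8}{4 - \left(-8\right) 4 + 0 + 0 \left(\left(-8\right) 4\right)}\right) \left(-56\right) = 30 \left(- \frac{19}{13} + \frac{8}{4 - -32 + 0 + 0 \left(-32\right)}\right) \left(-56\right) = 30 \left(- \frac{19}{13} + \frac{8}{4 + 32 + 0 + 0}\right) \left(-56\right) = 30 \left(- \frac{19}{13} + \frac{8}{36}\right) \left(-56\right) = 30 \left(- \frac{19}{13} + 8 \cdot \frac{1}{36}\right) \left(-56\right) = 30 \left(- \frac{19}{13} + \frac{2}{9}\right) \left(-56\right) = 30 \left(- \frac{145}{117}\right) \left(-56\right) = \left(- \frac{1450}{39}\right) \left(-56\right) = \frac{81200}{39}$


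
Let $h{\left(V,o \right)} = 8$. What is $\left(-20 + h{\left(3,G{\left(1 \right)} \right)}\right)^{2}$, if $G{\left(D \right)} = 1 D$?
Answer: $144$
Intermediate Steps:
$G{\left(D \right)} = D$
$\left(-20 + h{\left(3,G{\left(1 \right)} \right)}\right)^{2} = \left(-20 + 8\right)^{2} = \left(-12\right)^{2} = 144$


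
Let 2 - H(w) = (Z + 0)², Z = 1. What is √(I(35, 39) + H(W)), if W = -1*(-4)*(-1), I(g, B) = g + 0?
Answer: 6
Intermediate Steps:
I(g, B) = g
W = -4 (W = 4*(-1) = -4)
H(w) = 1 (H(w) = 2 - (1 + 0)² = 2 - 1*1² = 2 - 1*1 = 2 - 1 = 1)
√(I(35, 39) + H(W)) = √(35 + 1) = √36 = 6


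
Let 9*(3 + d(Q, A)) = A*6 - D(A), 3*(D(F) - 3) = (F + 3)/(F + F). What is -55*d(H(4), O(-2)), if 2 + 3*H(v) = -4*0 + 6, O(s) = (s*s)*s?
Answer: 206195/432 ≈ 477.30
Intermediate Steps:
O(s) = s**3 (O(s) = s**2*s = s**3)
D(F) = 3 + (3 + F)/(6*F) (D(F) = 3 + ((F + 3)/(F + F))/3 = 3 + ((3 + F)/((2*F)))/3 = 3 + ((3 + F)*(1/(2*F)))/3 = 3 + ((3 + F)/(2*F))/3 = 3 + (3 + F)/(6*F))
H(v) = 4/3 (H(v) = -2/3 + (-4*0 + 6)/3 = -2/3 + (0 + 6)/3 = -2/3 + (1/3)*6 = -2/3 + 2 = 4/3)
d(Q, A) = -3 + 2*A/3 - (3 + 19*A)/(54*A) (d(Q, A) = -3 + (A*6 - (3 + 19*A)/(6*A))/9 = -3 + (6*A - (3 + 19*A)/(6*A))/9 = -3 + (2*A/3 - (3 + 19*A)/(54*A)) = -3 + 2*A/3 - (3 + 19*A)/(54*A))
-55*d(H(4), O(-2)) = -55*(-3 - 181*(-2)**3 + 36*((-2)**3)**2)/(54*((-2)**3)) = -55*(-3 - 181*(-8) + 36*(-8)**2)/(54*(-8)) = -55*(-1)*(-3 + 1448 + 36*64)/(54*8) = -55*(-1)*(-3 + 1448 + 2304)/(54*8) = -55*(-1)*3749/(54*8) = -55*(-3749/432) = 206195/432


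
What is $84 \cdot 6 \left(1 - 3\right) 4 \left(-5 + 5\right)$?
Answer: $0$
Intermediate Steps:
$84 \cdot 6 \left(1 - 3\right) 4 \left(-5 + 5\right) = 84 \cdot 6 \left(-2\right) 4 \cdot 0 = 84 \left(-12\right) 0 = \left(-1008\right) 0 = 0$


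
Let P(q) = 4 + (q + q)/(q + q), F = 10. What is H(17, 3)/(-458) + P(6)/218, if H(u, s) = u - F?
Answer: 191/24961 ≈ 0.0076519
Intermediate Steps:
H(u, s) = -10 + u (H(u, s) = u - 1*10 = u - 10 = -10 + u)
P(q) = 5 (P(q) = 4 + (2*q)/((2*q)) = 4 + (2*q)*(1/(2*q)) = 4 + 1 = 5)
H(17, 3)/(-458) + P(6)/218 = (-10 + 17)/(-458) + 5/218 = 7*(-1/458) + 5*(1/218) = -7/458 + 5/218 = 191/24961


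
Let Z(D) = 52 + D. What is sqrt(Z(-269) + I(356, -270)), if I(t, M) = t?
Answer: sqrt(139) ≈ 11.790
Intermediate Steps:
sqrt(Z(-269) + I(356, -270)) = sqrt((52 - 269) + 356) = sqrt(-217 + 356) = sqrt(139)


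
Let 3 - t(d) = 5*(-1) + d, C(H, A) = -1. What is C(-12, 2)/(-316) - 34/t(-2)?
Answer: -5367/1580 ≈ -3.3968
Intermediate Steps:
t(d) = 8 - d (t(d) = 3 - (5*(-1) + d) = 3 - (-5 + d) = 3 + (5 - d) = 8 - d)
C(-12, 2)/(-316) - 34/t(-2) = -1/(-316) - 34/(8 - 1*(-2)) = -1*(-1/316) - 34/(8 + 2) = 1/316 - 34/10 = 1/316 - 34*⅒ = 1/316 - 17/5 = -5367/1580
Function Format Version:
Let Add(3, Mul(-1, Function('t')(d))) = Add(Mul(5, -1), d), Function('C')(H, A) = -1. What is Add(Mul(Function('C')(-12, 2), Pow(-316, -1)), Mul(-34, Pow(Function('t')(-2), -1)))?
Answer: Rational(-5367, 1580) ≈ -3.3968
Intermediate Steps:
Function('t')(d) = Add(8, Mul(-1, d)) (Function('t')(d) = Add(3, Mul(-1, Add(Mul(5, -1), d))) = Add(3, Mul(-1, Add(-5, d))) = Add(3, Add(5, Mul(-1, d))) = Add(8, Mul(-1, d)))
Add(Mul(Function('C')(-12, 2), Pow(-316, -1)), Mul(-34, Pow(Function('t')(-2), -1))) = Add(Mul(-1, Pow(-316, -1)), Mul(-34, Pow(Add(8, Mul(-1, -2)), -1))) = Add(Mul(-1, Rational(-1, 316)), Mul(-34, Pow(Add(8, 2), -1))) = Add(Rational(1, 316), Mul(-34, Pow(10, -1))) = Add(Rational(1, 316), Mul(-34, Rational(1, 10))) = Add(Rational(1, 316), Rational(-17, 5)) = Rational(-5367, 1580)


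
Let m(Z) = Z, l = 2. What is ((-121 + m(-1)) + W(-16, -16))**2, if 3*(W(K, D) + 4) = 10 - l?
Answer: 136900/9 ≈ 15211.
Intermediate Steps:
W(K, D) = -4/3 (W(K, D) = -4 + (10 - 1*2)/3 = -4 + (10 - 2)/3 = -4 + (1/3)*8 = -4 + 8/3 = -4/3)
((-121 + m(-1)) + W(-16, -16))**2 = ((-121 - 1) - 4/3)**2 = (-122 - 4/3)**2 = (-370/3)**2 = 136900/9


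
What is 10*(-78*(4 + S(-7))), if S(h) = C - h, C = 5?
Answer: -12480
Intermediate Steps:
S(h) = 5 - h
10*(-78*(4 + S(-7))) = 10*(-78*(4 + (5 - 1*(-7)))) = 10*(-78*(4 + (5 + 7))) = 10*(-78*(4 + 12)) = 10*(-78*16) = 10*(-1248) = -12480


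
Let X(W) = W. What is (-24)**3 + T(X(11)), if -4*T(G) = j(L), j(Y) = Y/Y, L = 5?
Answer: -55297/4 ≈ -13824.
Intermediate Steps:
j(Y) = 1
T(G) = -1/4 (T(G) = -1/4*1 = -1/4)
(-24)**3 + T(X(11)) = (-24)**3 - 1/4 = -13824 - 1/4 = -55297/4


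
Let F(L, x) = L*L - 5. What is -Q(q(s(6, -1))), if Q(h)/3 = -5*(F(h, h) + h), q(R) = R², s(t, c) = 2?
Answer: 225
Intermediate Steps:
F(L, x) = -5 + L² (F(L, x) = L² - 5 = -5 + L²)
Q(h) = 75 - 15*h - 15*h² (Q(h) = 3*(-5*((-5 + h²) + h)) = 3*(-5*(-5 + h + h²)) = 3*(25 - 5*h - 5*h²) = 75 - 15*h - 15*h²)
-Q(q(s(6, -1))) = -(75 - 15*2² - 15*(2²)²) = -(75 - 15*4 - 15*4²) = -(75 - 60 - 15*16) = -(75 - 60 - 240) = -1*(-225) = 225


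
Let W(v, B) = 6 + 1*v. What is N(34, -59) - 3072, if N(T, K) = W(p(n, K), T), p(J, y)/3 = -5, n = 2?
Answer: -3081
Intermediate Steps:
p(J, y) = -15 (p(J, y) = 3*(-5) = -15)
W(v, B) = 6 + v
N(T, K) = -9 (N(T, K) = 6 - 15 = -9)
N(34, -59) - 3072 = -9 - 3072 = -3081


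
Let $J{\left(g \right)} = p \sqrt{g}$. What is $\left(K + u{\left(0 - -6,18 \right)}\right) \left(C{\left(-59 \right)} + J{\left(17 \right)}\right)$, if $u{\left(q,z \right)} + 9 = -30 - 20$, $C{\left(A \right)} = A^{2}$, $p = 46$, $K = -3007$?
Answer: $-10672746 - 141036 \sqrt{17} \approx -1.1254 \cdot 10^{7}$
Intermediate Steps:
$J{\left(g \right)} = 46 \sqrt{g}$
$u{\left(q,z \right)} = -59$ ($u{\left(q,z \right)} = -9 - 50 = -59$)
$\left(K + u{\left(0 - -6,18 \right)}\right) \left(C{\left(-59 \right)} + J{\left(17 \right)}\right) = \left(-3007 - 59\right) \left(\left(-59\right)^{2} + 46 \sqrt{17}\right) = - 3066 \left(3481 + 46 \sqrt{17}\right) = -10672746 - 141036 \sqrt{17}$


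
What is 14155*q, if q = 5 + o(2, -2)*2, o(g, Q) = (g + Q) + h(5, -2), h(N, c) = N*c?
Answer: -212325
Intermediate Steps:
o(g, Q) = -10 + Q + g (o(g, Q) = (g + Q) + 5*(-2) = (Q + g) - 10 = -10 + Q + g)
q = -15 (q = 5 + (-10 - 2 + 2)*2 = 5 - 10*2 = 5 - 20 = -15)
14155*q = 14155*(-15) = -212325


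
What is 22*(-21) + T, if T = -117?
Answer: -579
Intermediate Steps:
22*(-21) + T = 22*(-21) - 117 = -462 - 117 = -579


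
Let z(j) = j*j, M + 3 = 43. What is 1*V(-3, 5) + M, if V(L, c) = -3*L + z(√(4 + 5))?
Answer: 58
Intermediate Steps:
M = 40 (M = -3 + 43 = 40)
z(j) = j²
V(L, c) = 9 - 3*L (V(L, c) = -3*L + (√(4 + 5))² = -3*L + (√9)² = -3*L + 3² = -3*L + 9 = 9 - 3*L)
1*V(-3, 5) + M = 1*(9 - 3*(-3)) + 40 = 1*(9 + 9) + 40 = 1*18 + 40 = 18 + 40 = 58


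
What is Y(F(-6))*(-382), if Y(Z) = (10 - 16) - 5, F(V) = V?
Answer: 4202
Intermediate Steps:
Y(Z) = -11 (Y(Z) = -6 - 5 = -11)
Y(F(-6))*(-382) = -11*(-382) = 4202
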